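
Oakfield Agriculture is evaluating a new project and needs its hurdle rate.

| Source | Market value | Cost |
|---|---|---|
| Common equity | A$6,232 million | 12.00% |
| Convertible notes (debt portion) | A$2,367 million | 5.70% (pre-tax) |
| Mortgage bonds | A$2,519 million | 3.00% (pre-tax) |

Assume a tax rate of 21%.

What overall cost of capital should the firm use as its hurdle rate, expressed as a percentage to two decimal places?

Total capital V = 6232 + 2367 + 2519 = 11118.
Equity: weight = 6232/11118 = 0.5605; cost = 12%.
Convertible notes (debt portion): weight = 2367/11118 = 0.2129; after-tax cost = 5.7% × (1 − 21%) = 4.5030%.
Mortgage bonds: weight = 2519/11118 = 0.2266; after-tax cost = 3% × (1 − 21%) = 2.3700%.
WACC = 0.5605 × 12.0000% + 0.2129 × 4.5030% + 0.2266 × 2.3700% = 8.2220%.

8.22%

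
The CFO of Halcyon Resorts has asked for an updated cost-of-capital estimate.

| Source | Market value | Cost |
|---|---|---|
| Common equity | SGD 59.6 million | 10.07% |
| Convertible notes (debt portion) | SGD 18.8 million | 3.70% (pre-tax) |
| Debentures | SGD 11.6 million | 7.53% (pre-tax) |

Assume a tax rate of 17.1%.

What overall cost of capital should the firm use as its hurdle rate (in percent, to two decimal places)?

Total capital V = 59.6 + 18.8 + 11.6 = 90.
Equity: weight = 59.6/90 = 0.6622; cost = 10.07%.
Convertible notes (debt portion): weight = 18.8/90 = 0.2089; after-tax cost = 3.7% × (1 − 17.1%) = 3.0673%.
Debentures: weight = 11.6/90 = 0.1289; after-tax cost = 7.53% × (1 − 17.1%) = 6.2424%.
WACC = 0.6622 × 10.0700% + 0.2089 × 3.0673% + 0.1289 × 6.2424% = 8.1139%.

8.11%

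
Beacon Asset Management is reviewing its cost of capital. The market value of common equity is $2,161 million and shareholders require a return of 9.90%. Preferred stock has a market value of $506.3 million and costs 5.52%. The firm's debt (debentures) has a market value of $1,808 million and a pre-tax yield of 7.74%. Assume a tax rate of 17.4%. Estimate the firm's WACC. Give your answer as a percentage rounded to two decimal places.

Total capital V = 2161 + 506.3 + 1808 = 4475.3.
Equity: weight = 2161/4475.3 = 0.4829; cost = 9.9%.
Preferred: weight = 506.3/4475.3 = 0.1131; cost = 5.52%.
Debentures: weight = 1808/4475.3 = 0.4040; after-tax cost = 7.74% × (1 − 17.4%) = 6.3932%.
WACC = 0.4829 × 9.9000% + 0.1131 × 5.5200% + 0.4040 × 6.3932% = 7.9878%.

7.99%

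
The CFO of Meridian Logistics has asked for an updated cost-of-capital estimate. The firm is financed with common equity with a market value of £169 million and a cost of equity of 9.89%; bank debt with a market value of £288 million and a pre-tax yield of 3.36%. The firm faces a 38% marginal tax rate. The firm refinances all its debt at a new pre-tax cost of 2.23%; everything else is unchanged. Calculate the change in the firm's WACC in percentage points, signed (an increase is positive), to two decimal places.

-0.44 pp

Current WACC:
Total capital V = 169 + 288 = 457.
Equity: weight = 169/457 = 0.3698; cost = 9.89%.
Bank debt: weight = 288/457 = 0.6302; after-tax cost = 3.36% × (1 − 38%) = 2.0832%.
WACC = 0.3698 × 9.8900% + 0.6302 × 2.0832% = 4.9702%.
After the change:
Total capital V = 169 + 288 = 457.
Equity: weight = 169/457 = 0.3698; cost = 9.89%.
Bank debt: weight = 288/457 = 0.6302; after-tax cost = 2.23% × (1 − 38%) = 1.3826%.
WACC = 0.3698 × 9.8900% + 0.6302 × 1.3826% = 4.5287%.
Change in WACC = 4.5287% − 4.9702% = -0.4415 pp.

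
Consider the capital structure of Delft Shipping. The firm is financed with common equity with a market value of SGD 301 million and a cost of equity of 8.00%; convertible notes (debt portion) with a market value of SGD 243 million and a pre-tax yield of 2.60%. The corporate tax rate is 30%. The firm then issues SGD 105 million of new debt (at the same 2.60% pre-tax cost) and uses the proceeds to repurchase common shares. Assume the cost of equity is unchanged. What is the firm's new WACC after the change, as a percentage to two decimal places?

After the change:
Total capital V = 196 + 348 = 544.
Equity: weight = 196/544 = 0.3603; cost = 8%.
Convertible notes (debt portion): weight = 348/544 = 0.6397; after-tax cost = 2.6% × (1 − 30%) = 1.8200%.
WACC = 0.3603 × 8.0000% + 0.6397 × 1.8200% = 4.0466%.

4.05%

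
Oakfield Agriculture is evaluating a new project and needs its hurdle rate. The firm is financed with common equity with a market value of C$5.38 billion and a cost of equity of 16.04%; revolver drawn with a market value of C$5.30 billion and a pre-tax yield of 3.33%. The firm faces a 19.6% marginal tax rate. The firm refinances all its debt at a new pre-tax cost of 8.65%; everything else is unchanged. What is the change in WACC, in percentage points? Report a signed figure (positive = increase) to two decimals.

+2.12 pp

Current WACC:
Total capital V = 5.38 + 5.3 = 10.68.
Equity: weight = 5.38/10.68 = 0.5037; cost = 16.04%.
Revolver drawn: weight = 5.3/10.68 = 0.4963; after-tax cost = 3.33% × (1 − 19.6%) = 2.6773%.
WACC = 0.5037 × 16.0400% + 0.4963 × 2.6773% = 9.4087%.
After the change:
Total capital V = 5.38 + 5.3 = 10.68.
Equity: weight = 5.38/10.68 = 0.5037; cost = 16.04%.
Revolver drawn: weight = 5.3/10.68 = 0.4963; after-tax cost = 8.65% × (1 − 19.6%) = 6.9546%.
WACC = 0.5037 × 16.0400% + 0.4963 × 6.9546% = 11.5313%.
Change in WACC = 11.5313% − 9.4087% = 2.1226 pp.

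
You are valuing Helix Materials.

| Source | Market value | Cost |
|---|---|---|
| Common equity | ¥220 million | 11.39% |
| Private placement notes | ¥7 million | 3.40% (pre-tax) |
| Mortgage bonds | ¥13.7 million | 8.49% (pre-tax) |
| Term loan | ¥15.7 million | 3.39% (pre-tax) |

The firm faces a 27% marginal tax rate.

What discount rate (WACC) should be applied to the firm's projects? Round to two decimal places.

Total capital V = 220 + 7 + 13.7 + 15.7 = 256.4.
Equity: weight = 220/256.4 = 0.8580; cost = 11.39%.
Private placement notes: weight = 7/256.4 = 0.0273; after-tax cost = 3.4% × (1 − 27%) = 2.4820%.
Mortgage bonds: weight = 13.7/256.4 = 0.0534; after-tax cost = 8.49% × (1 − 27%) = 6.1977%.
Term loan: weight = 15.7/256.4 = 0.0612; after-tax cost = 3.39% × (1 − 27%) = 2.4747%.
WACC = 0.8580 × 11.3900% + 0.0273 × 2.4820% + 0.0534 × 6.1977% + 0.0612 × 2.4747% = 10.3235%.

10.32%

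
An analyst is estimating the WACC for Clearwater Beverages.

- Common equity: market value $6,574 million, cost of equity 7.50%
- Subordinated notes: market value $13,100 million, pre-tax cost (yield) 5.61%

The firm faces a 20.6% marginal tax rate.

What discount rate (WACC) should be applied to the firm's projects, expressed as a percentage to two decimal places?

5.47%

Total capital V = 6574 + 13100 = 19674.
Equity: weight = 6574/19674 = 0.3341; cost = 7.5%.
Subordinated notes: weight = 13100/19674 = 0.6659; after-tax cost = 5.61% × (1 − 20.6%) = 4.4543%.
WACC = 0.3341 × 7.5000% + 0.6659 × 4.4543% = 5.4720%.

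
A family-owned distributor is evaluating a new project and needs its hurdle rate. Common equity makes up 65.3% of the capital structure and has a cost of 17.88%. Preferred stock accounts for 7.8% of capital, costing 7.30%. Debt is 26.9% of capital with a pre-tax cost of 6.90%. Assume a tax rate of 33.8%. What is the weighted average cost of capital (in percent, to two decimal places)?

After-tax cost of debt = 6.9% × (1 − 33.8%) = 4.5678%.
WACC = 0.653 × 17.8800% + 0.078 × 7.3000% + 0.269 × 4.5678% = 13.4738%.

13.47%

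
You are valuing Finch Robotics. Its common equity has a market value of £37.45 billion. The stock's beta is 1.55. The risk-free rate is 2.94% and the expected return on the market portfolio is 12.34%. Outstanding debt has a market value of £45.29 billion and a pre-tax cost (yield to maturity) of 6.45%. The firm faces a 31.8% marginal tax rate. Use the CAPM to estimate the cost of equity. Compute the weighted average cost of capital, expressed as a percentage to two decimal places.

Market risk premium = 12.34% − 2.94% = 9.4%.
Cost of equity via CAPM: Re = 2.94% + 1.55 × 9.4% = 17.5100%.
Total capital V = 37.45 + 45.29 = 82.74.
Equity: weight = 37.45/82.74 = 0.4526; cost = 17.51%.
Debt: weight = 45.29/82.74 = 0.5474; after-tax cost = 6.45% × (1 − 31.8%) = 4.3989%.
WACC = 0.4526 × 17.5100% + 0.5474 × 4.3989% = 10.3333%.

10.33%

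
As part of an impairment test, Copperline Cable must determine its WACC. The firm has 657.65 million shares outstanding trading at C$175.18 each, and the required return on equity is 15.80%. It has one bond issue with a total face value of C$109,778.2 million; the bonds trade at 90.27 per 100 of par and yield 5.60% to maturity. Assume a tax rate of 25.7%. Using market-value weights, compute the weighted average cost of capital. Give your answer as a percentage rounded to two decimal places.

Market value of equity E = 175.18 × 657.65m = 115207.127m. Market value of debt D = 109778.2m × 90.27/100 = 99096.78114m.
Total capital V = 115207.127 + 99096.78114 = 214303.90814.
Equity: weight = 115207.127/214303.90814 = 0.5376; cost = 15.8%.
Bonds outstanding: weight = 99096.78114/214303.90814 = 0.4624; after-tax cost = 5.6% × (1 − 25.7%) = 4.1608%.
WACC = 0.5376 × 15.8000% + 0.4624 × 4.1608% = 10.4179%.

10.42%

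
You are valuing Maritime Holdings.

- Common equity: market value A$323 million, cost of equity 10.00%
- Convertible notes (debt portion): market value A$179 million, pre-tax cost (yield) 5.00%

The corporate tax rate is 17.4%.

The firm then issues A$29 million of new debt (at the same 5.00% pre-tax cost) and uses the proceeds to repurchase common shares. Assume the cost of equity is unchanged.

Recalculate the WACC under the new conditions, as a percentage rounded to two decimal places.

After the change:
Total capital V = 294 + 208 = 502.
Equity: weight = 294/502 = 0.5857; cost = 10%.
Convertible notes (debt portion): weight = 208/502 = 0.4143; after-tax cost = 5% × (1 − 17.4%) = 4.1300%.
WACC = 0.5857 × 10.0000% + 0.4143 × 4.1300% = 7.5678%.

7.57%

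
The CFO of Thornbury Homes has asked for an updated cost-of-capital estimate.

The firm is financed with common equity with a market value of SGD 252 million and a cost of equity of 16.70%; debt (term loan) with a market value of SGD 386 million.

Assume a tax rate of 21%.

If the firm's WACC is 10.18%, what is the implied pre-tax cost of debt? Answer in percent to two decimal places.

7.50%

Total capital V = 252 + 386 = 638.
Equity weight = 252/638 = 0.3950.
Term loan weight = 386/638 = 0.6050.
Equity contribution = 0.3950 × 16.7% = 6.5962%.
Remaining for debt = 10.18% − 6.5962% = 3.5838%.
Rd × (1 − 21%) × 0.6050 = 3.5838%  ⇒  Rd = 7.4980%.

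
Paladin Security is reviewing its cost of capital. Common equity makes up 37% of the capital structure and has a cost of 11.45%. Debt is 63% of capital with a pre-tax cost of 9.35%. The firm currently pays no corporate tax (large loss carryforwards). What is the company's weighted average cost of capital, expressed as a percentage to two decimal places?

After-tax cost of debt = 9.35% × (1 − 0%) = 9.3500%.
WACC = 0.370 × 11.4500% + 0.630 × 9.3500% = 10.1270%.

10.13%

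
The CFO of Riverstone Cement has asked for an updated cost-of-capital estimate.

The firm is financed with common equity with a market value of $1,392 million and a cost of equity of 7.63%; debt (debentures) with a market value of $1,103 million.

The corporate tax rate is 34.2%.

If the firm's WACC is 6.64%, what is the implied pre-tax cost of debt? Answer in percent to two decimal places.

Total capital V = 1392 + 1103 = 2495.
Equity weight = 1392/2495 = 0.5579.
Debentures weight = 1103/2495 = 0.4421.
Equity contribution = 0.5579 × 7.63% = 4.2569%.
Remaining for debt = 6.64% − 4.2569% = 2.3831%.
Rd × (1 − 34.2%) × 0.4421 = 2.3831%  ⇒  Rd = 8.1924%.

8.19%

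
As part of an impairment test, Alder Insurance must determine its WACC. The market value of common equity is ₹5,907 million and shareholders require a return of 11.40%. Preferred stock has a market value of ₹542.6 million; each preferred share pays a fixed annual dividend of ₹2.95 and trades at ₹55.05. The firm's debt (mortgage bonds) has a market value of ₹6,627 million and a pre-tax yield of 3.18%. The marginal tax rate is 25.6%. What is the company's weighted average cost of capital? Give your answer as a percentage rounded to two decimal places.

6.57%

Cost of preferred: Rp = 2.95 / 55.05 = 5.3588%.
Total capital V = 5907 + 542.6 + 6627 = 13076.6.
Equity: weight = 5907/13076.6 = 0.4517; cost = 11.4%.
Preferred: weight = 542.6/13076.6 = 0.0415; cost = 5.3588%.
Mortgage bonds: weight = 6627/13076.6 = 0.5068; after-tax cost = 3.18% × (1 − 25.6%) = 2.3659%.
WACC = 0.4517 × 11.4000% + 0.0415 × 5.3588% + 0.5068 × 2.3659% = 6.5710%.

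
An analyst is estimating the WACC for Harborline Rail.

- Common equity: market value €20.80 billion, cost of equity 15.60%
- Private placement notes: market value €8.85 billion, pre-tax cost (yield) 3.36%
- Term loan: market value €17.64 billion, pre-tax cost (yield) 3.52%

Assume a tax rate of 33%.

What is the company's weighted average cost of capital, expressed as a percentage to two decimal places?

8.16%

Total capital V = 20.8 + 8.85 + 17.64 = 47.29.
Equity: weight = 20.8/47.29 = 0.4398; cost = 15.6%.
Private placement notes: weight = 8.85/47.29 = 0.1871; after-tax cost = 3.36% × (1 − 33%) = 2.2512%.
Term loan: weight = 17.64/47.29 = 0.3730; after-tax cost = 3.52% × (1 − 33%) = 2.3584%.
WACC = 0.4398 × 15.6000% + 0.1871 × 2.2512% + 0.3730 × 2.3584% = 8.1625%.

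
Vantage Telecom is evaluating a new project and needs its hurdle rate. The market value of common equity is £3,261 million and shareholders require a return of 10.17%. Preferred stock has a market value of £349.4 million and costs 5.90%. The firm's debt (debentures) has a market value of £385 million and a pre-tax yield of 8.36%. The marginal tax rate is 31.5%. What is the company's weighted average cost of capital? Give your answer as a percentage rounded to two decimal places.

9.37%

Total capital V = 3261 + 349.4 + 385 = 3995.4.
Equity: weight = 3261/3995.4 = 0.8162; cost = 10.17%.
Preferred: weight = 349.4/3995.4 = 0.0875; cost = 5.9%.
Debentures: weight = 385/3995.4 = 0.0964; after-tax cost = 8.36% × (1 − 31.5%) = 5.7266%.
WACC = 0.8162 × 10.1700% + 0.0875 × 5.9000% + 0.0964 × 5.7266% = 9.3684%.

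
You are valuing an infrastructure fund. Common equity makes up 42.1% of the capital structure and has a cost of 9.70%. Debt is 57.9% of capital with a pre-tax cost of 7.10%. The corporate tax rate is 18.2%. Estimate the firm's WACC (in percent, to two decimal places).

After-tax cost of debt = 7.1% × (1 − 18.2%) = 5.8078%.
WACC = 0.421 × 9.7000% + 0.579 × 5.8078% = 7.4464%.

7.45%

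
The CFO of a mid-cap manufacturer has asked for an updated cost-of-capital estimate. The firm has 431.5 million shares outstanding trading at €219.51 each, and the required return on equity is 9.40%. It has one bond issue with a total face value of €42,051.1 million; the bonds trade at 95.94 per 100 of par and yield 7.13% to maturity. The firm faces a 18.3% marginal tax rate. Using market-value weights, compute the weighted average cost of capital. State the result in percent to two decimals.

Market value of equity E = 219.51 × 431.5m = 94718.565m. Market value of debt D = 42051.1m × 95.94/100 = 40343.82534m.
Total capital V = 94718.565 + 40343.82534 = 135062.39034.
Equity: weight = 94718.565/135062.39034 = 0.7013; cost = 9.4%.
Bonds outstanding: weight = 40343.82534/135062.39034 = 0.2987; after-tax cost = 7.13% × (1 − 18.3%) = 5.8252%.
WACC = 0.7013 × 9.4000% + 0.2987 × 5.8252% = 8.3322%.

8.33%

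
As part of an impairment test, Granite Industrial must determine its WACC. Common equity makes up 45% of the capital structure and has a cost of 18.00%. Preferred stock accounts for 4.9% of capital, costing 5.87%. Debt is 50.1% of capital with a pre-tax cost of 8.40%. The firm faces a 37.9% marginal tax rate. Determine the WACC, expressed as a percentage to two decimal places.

After-tax cost of debt = 8.4% × (1 − 37.9%) = 5.2164%.
WACC = 0.450 × 18.0000% + 0.049 × 5.8700% + 0.501 × 5.2164% = 11.0010%.

11.00%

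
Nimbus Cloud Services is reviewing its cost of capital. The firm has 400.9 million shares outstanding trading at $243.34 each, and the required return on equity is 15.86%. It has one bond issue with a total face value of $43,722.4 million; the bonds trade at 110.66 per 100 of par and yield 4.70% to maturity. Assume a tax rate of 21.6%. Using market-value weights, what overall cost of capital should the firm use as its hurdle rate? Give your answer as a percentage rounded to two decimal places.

Market value of equity E = 243.34 × 400.9m = 97555.006m. Market value of debt D = 43722.4m × 110.66/100 = 48383.20784m.
Total capital V = 97555.006 + 48383.20784 = 145938.21384.
Equity: weight = 97555.006/145938.21384 = 0.6685; cost = 15.86%.
Bonds outstanding: weight = 48383.20784/145938.21384 = 0.3315; after-tax cost = 4.7% × (1 − 21.6%) = 3.6848%.
WACC = 0.6685 × 15.8600% + 0.3315 × 3.6848% = 11.8235%.

11.82%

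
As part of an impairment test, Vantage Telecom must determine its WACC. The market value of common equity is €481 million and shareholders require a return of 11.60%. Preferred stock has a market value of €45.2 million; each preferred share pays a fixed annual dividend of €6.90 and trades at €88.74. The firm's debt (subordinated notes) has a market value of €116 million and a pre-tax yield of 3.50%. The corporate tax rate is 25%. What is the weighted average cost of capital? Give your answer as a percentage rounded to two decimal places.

9.71%

Cost of preferred: Rp = 6.9 / 88.74 = 7.7755%.
Total capital V = 481 + 45.2 + 116 = 642.2.
Equity: weight = 481/642.2 = 0.7490; cost = 11.6%.
Preferred: weight = 45.2/642.2 = 0.0704; cost = 7.7755%.
Subordinated notes: weight = 116/642.2 = 0.1806; after-tax cost = 3.5% × (1 − 25%) = 2.6250%.
WACC = 0.7490 × 11.6000% + 0.0704 × 7.7755% + 0.1806 × 2.6250% = 9.7097%.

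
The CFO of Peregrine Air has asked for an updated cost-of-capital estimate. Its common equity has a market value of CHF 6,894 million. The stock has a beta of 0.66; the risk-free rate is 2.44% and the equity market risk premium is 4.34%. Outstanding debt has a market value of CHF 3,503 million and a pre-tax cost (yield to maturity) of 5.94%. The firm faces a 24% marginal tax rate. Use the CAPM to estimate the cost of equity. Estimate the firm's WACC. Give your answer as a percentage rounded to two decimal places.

Cost of equity via CAPM: Re = 2.44% + 0.66 × 4.34% = 5.3044%.
Total capital V = 6894 + 3503 = 10397.
Equity: weight = 6894/10397 = 0.6631; cost = 5.3044%.
Debt: weight = 3503/10397 = 0.3369; after-tax cost = 5.94% × (1 − 24%) = 4.5144%.
WACC = 0.6631 × 5.3044% + 0.3369 × 4.5144% = 5.0382%.

5.04%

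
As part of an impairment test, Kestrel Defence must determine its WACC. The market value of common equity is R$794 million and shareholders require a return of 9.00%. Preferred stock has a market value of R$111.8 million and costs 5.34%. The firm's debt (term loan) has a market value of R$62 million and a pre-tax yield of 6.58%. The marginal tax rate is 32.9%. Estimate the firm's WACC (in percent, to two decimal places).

Total capital V = 794 + 111.8 + 62 = 967.8.
Equity: weight = 794/967.8 = 0.8204; cost = 9%.
Preferred: weight = 111.8/967.8 = 0.1155; cost = 5.34%.
Term loan: weight = 62/967.8 = 0.0641; after-tax cost = 6.58% × (1 − 32.9%) = 4.4152%.
WACC = 0.8204 × 9.0000% + 0.1155 × 5.3400% + 0.0641 × 4.4152% = 8.2835%.

8.28%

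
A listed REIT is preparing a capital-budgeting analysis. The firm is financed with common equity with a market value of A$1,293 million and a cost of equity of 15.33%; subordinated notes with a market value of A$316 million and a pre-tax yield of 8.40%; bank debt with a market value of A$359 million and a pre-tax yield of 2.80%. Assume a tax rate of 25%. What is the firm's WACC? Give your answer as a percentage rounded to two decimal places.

11.47%

Total capital V = 1293 + 316 + 359 = 1968.
Equity: weight = 1293/1968 = 0.6570; cost = 15.33%.
Subordinated notes: weight = 316/1968 = 0.1606; after-tax cost = 8.4% × (1 − 25%) = 6.3000%.
Bank debt: weight = 359/1968 = 0.1824; after-tax cost = 2.8% × (1 − 25%) = 2.1000%.
WACC = 0.6570 × 15.3300% + 0.1606 × 6.3000% + 0.1824 × 2.1000% = 11.4667%.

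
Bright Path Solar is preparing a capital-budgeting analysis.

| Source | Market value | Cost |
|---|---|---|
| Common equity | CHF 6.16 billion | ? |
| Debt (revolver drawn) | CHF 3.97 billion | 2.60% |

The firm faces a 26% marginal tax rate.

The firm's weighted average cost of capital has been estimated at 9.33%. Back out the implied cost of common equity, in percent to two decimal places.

14.10%

Total capital V = 6.16 + 3.97 = 10.13.
Equity weight = 6.16/10.13 = 0.6081.
Revolver drawn weight = 3.97/10.13 = 0.3919.
Debt contribution = 0.3919 × 2.6% × (1 − 26%) = 0.7540%.
Required equity contribution = 9.33% − 0.7540% = 8.5760%.
Re = 8.5760% / 0.6081 = 14.1030%.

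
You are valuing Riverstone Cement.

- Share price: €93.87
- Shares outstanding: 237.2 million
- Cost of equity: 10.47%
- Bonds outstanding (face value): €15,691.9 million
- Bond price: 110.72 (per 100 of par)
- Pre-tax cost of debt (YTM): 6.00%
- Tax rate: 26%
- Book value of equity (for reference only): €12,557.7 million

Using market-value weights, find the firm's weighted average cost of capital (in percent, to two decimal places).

7.83%

Market value of equity E = 93.87 × 237.2m = 22265.964m. Market value of debt D = 15691.9m × 110.72/100 = 17374.07168m.
Total capital V = 22265.964 + 17374.07168 = 39640.03568.
Equity: weight = 22265.964/39640.03568 = 0.5617; cost = 10.47%.
Bonds outstanding: weight = 17374.07168/39640.03568 = 0.4383; after-tax cost = 6% × (1 − 26%) = 4.4400%.
WACC = 0.5617 × 10.4700% + 0.4383 × 4.4400% = 7.8271%.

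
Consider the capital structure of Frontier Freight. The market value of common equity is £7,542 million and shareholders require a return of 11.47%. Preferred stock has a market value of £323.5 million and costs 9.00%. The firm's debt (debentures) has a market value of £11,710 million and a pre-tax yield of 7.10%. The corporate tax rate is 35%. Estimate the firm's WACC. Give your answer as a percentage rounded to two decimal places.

Total capital V = 7542 + 323.5 + 11710 = 19575.5.
Equity: weight = 7542/19575.5 = 0.3853; cost = 11.47%.
Preferred: weight = 323.5/19575.5 = 0.0165; cost = 9%.
Debentures: weight = 11710/19575.5 = 0.5982; after-tax cost = 7.1% × (1 − 35%) = 4.6150%.
WACC = 0.3853 × 11.4700% + 0.0165 × 9.0000% + 0.5982 × 4.6150% = 7.3285%.

7.33%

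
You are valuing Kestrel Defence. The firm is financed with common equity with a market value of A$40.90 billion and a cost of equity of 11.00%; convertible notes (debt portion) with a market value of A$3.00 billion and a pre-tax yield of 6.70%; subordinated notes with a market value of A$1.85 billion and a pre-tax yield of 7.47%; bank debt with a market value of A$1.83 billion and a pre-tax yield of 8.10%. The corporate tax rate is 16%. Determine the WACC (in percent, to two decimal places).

Total capital V = 40.9 + 3 + 1.85 + 1.83 = 47.58.
Equity: weight = 40.9/47.58 = 0.8596; cost = 11%.
Convertible notes (debt portion): weight = 3/47.58 = 0.0631; after-tax cost = 6.7% × (1 − 16%) = 5.6280%.
Subordinated notes: weight = 1.85/47.58 = 0.0389; after-tax cost = 7.47% × (1 − 16%) = 6.2748%.
Bank debt: weight = 1.83/47.58 = 0.0385; after-tax cost = 8.1% × (1 − 16%) = 6.8040%.
WACC = 0.8596 × 11.0000% + 0.0631 × 5.6280% + 0.0389 × 6.2748% + 0.0385 × 6.8040% = 10.3162%.

10.32%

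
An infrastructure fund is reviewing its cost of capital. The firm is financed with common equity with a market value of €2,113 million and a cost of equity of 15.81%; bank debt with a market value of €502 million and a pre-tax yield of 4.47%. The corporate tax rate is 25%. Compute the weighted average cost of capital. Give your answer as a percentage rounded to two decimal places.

Total capital V = 2113 + 502 = 2615.
Equity: weight = 2113/2615 = 0.8080; cost = 15.81%.
Bank debt: weight = 502/2615 = 0.1920; after-tax cost = 4.47% × (1 − 25%) = 3.3525%.
WACC = 0.8080 × 15.8100% + 0.1920 × 3.3525% = 13.4185%.

13.42%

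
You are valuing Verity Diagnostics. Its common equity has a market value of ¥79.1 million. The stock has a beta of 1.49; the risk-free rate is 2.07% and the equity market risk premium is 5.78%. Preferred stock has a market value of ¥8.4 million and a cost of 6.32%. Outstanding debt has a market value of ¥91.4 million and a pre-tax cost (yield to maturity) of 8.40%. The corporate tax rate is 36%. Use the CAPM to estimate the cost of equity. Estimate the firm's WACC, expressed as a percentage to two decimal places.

Cost of equity via CAPM: Re = 2.07% + 1.49 × 5.78% = 10.6822%.
Total capital V = 79.1 + 8.4 + 91.4 = 178.9.
Equity: weight = 79.1/178.9 = 0.4421; cost = 10.6822%.
Preferred: weight = 8.4/178.9 = 0.0470; cost = 6.32%.
Debt: weight = 91.4/178.9 = 0.5109; after-tax cost = 8.4% × (1 − 36%) = 5.3760%.
WACC = 0.4421 × 10.6822% + 0.0470 × 6.3200% + 0.5109 × 5.3760% = 7.7664%.

7.77%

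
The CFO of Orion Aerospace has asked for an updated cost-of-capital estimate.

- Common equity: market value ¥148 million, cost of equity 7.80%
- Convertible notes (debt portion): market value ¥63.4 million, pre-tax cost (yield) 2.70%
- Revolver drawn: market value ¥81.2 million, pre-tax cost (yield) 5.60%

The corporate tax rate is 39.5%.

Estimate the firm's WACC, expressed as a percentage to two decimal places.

Total capital V = 148 + 63.4 + 81.2 = 292.6.
Equity: weight = 148/292.6 = 0.5058; cost = 7.8%.
Convertible notes (debt portion): weight = 63.4/292.6 = 0.2167; after-tax cost = 2.7% × (1 − 39.5%) = 1.6335%.
Revolver drawn: weight = 81.2/292.6 = 0.2775; after-tax cost = 5.6% × (1 − 39.5%) = 3.3880%.
WACC = 0.5058 × 7.8000% + 0.2167 × 1.6335% + 0.2775 × 3.3880% = 5.2395%.

5.24%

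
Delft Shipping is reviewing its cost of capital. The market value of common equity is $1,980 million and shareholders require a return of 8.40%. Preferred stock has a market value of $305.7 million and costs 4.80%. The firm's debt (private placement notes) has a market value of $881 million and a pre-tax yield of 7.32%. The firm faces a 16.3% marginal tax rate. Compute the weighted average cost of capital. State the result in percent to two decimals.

7.42%

Total capital V = 1980 + 305.7 + 881 = 3166.7.
Equity: weight = 1980/3166.7 = 0.6253; cost = 8.4%.
Preferred: weight = 305.7/3166.7 = 0.0965; cost = 4.8%.
Private placement notes: weight = 881/3166.7 = 0.2782; after-tax cost = 7.32% × (1 − 16.3%) = 6.1268%.
WACC = 0.6253 × 8.4000% + 0.0965 × 4.8000% + 0.2782 × 6.1268% = 7.4201%.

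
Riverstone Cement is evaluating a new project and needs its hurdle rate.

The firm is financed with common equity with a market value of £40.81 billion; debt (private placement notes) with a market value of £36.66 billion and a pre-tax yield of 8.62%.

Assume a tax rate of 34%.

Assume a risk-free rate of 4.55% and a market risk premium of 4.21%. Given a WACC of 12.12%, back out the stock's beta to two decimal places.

Total capital V = 40.81 + 36.66 = 77.47.
Equity weight = 40.81/77.47 = 0.5268.
Private placement notes weight = 36.66/77.47 = 0.4732.
Debt contribution = 0.4732 × 8.62% × (1 − 34%) = 2.6922%.
Required equity contribution = 12.12% − 2.6922% = 9.4278%  ⇒  Re = 17.8968%.
CAPM: 17.8968% = 4.55% + β × 4.21%  ⇒  β = 3.1703.

3.17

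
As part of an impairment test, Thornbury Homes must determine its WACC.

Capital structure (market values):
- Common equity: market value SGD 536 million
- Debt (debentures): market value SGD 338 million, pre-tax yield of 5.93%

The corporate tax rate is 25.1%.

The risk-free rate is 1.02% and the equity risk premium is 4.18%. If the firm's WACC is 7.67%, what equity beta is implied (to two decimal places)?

2.08

Total capital V = 536 + 338 = 874.
Equity weight = 536/874 = 0.6133.
Debentures weight = 338/874 = 0.3867.
Debt contribution = 0.3867 × 5.93% × (1 − 25.1%) = 1.7177%.
Required equity contribution = 7.67% − 1.7177% = 5.9523%  ⇒  Re = 9.7058%.
CAPM: 9.7058% = 1.02% + β × 4.18%  ⇒  β = 2.0780.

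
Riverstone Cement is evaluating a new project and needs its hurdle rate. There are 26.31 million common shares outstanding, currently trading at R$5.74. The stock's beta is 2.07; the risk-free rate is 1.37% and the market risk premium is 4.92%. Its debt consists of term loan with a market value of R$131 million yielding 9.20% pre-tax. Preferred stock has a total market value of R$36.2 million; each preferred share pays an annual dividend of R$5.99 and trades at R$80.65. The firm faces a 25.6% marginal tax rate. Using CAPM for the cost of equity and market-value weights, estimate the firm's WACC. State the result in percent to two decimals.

Cost of equity via CAPM: Re = 1.37% + 2.07 × 4.92% = 11.5544%.
Cost of preferred: Rp = 5.99 / 80.65 = 7.4272%.
Market value of equity E = 5.74 × 26.31m = 151.0194m.
Total capital V = 151.0194 + 36.2 + 131 = 318.2194.
Equity: weight = 151.0194/318.2194 = 0.4746; cost = 11.5544%.
Preferred: weight = 36.2/318.2194 = 0.1138; cost = 7.4272%.
Term loan: weight = 131/318.2194 = 0.4117; after-tax cost = 9.2% × (1 − 25.6%) = 6.8448%.
WACC = 0.4746 × 11.5544% + 0.1138 × 7.4272% + 0.4117 × 6.8448% = 9.1461%.

9.15%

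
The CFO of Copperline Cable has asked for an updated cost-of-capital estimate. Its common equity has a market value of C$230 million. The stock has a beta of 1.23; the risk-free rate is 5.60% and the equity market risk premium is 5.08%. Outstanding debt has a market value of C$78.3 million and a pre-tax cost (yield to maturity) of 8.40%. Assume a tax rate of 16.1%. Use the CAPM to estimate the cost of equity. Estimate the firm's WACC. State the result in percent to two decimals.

10.63%

Cost of equity via CAPM: Re = 5.6% + 1.23 × 5.08% = 11.8484%.
Total capital V = 230 + 78.3 = 308.3.
Equity: weight = 230/308.3 = 0.7460; cost = 11.8484%.
Debt: weight = 78.3/308.3 = 0.2540; after-tax cost = 8.4% × (1 − 16.1%) = 7.0476%.
WACC = 0.7460 × 11.8484% + 0.2540 × 7.0476% = 10.6291%.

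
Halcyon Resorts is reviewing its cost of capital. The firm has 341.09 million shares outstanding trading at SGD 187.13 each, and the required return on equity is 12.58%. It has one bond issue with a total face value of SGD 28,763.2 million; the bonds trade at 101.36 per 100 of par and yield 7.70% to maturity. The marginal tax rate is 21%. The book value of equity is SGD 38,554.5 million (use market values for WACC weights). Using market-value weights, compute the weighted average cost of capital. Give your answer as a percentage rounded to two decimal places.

10.54%

Market value of equity E = 187.13 × 341.09m = 63828.1717m. Market value of debt D = 28763.2m × 101.36/100 = 29154.37952m.
Total capital V = 63828.1717 + 29154.37952 = 92982.55122.
Equity: weight = 63828.1717/92982.55122 = 0.6865; cost = 12.58%.
Bonds outstanding: weight = 29154.37952/92982.55122 = 0.3135; after-tax cost = 7.7% × (1 − 21%) = 6.0830%.
WACC = 0.6865 × 12.5800% + 0.3135 × 6.0830% = 10.5429%.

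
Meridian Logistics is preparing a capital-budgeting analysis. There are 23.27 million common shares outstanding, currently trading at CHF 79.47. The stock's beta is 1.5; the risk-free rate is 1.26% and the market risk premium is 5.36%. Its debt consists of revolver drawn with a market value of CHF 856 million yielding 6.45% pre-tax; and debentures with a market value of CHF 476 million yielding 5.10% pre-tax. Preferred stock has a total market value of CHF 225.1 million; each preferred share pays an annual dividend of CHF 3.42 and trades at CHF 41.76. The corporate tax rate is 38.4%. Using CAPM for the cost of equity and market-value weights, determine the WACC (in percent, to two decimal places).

Cost of equity via CAPM: Re = 1.26% + 1.5 × 5.36% = 9.3000%.
Cost of preferred: Rp = 3.42 / 41.76 = 8.1897%.
Market value of equity E = 79.47 × 23.27m = 1849.2669m.
Total capital V = 1849.2669 + 225.1 + 856 + 476 = 3406.3669.
Equity: weight = 1849.2669/3406.3669 = 0.5429; cost = 9.3%.
Preferred: weight = 225.1/3406.3669 = 0.0661; cost = 8.1897%.
Revolver drawn: weight = 856/3406.3669 = 0.2513; after-tax cost = 6.45% × (1 − 38.4%) = 3.9732%.
Debentures: weight = 476/3406.3669 = 0.1397; after-tax cost = 5.1% × (1 − 38.4%) = 3.1416%.
WACC = 0.5429 × 9.3000% + 0.0661 × 8.1897% + 0.2513 × 3.9732% + 0.1397 × 3.1416% = 7.0275%.

7.03%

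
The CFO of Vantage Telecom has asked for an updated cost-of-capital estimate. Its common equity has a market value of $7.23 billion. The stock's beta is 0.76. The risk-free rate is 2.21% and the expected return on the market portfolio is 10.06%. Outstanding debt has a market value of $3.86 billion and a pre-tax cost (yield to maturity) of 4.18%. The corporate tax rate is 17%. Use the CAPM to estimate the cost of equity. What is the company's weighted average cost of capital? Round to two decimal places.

6.54%

Market risk premium = 10.06% − 2.21% = 7.85%.
Cost of equity via CAPM: Re = 2.21% + 0.76 × 7.85% = 8.1760%.
Total capital V = 7.23 + 3.86 = 11.09.
Equity: weight = 7.23/11.09 = 0.6519; cost = 8.176%.
Debt: weight = 3.86/11.09 = 0.3481; after-tax cost = 4.18% × (1 − 17%) = 3.4694%.
WACC = 0.6519 × 8.1760% + 0.3481 × 3.4694% = 6.5378%.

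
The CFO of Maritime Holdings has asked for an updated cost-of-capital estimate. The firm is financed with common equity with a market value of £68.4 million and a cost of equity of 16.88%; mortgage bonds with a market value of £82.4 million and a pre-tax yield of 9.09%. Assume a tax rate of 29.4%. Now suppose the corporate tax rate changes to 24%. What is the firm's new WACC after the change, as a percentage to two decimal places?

After the change:
Total capital V = 68.4 + 82.4 = 150.8.
Equity: weight = 68.4/150.8 = 0.4536; cost = 16.88%.
Mortgage bonds: weight = 82.4/150.8 = 0.5464; after-tax cost = 9.09% × (1 − 24%) = 6.9084%.
WACC = 0.4536 × 16.8800% + 0.5464 × 6.9084% = 11.4313%.

11.43%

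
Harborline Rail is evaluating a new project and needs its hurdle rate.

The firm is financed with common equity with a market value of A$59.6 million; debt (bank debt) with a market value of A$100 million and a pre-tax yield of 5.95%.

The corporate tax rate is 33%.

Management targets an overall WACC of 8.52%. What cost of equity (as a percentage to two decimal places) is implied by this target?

Total capital V = 59.6 + 100 = 159.6.
Equity weight = 59.6/159.6 = 0.3734.
Bank debt weight = 100/159.6 = 0.6266.
Debt contribution = 0.6266 × 5.95% × (1 − 33%) = 2.4978%.
Required equity contribution = 8.52% − 2.4978% = 6.0222%.
Re = 6.0222% / 0.3734 = 16.1265%.

16.13%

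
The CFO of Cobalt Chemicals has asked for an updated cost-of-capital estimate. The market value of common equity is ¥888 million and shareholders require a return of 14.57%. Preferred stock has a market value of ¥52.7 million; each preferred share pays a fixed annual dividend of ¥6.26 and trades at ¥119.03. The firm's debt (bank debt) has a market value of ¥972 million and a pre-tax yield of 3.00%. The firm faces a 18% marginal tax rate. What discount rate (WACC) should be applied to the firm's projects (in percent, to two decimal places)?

Cost of preferred: Rp = 6.26 / 119.03 = 5.2592%.
Total capital V = 888 + 52.7 + 972 = 1912.7.
Equity: weight = 888/1912.7 = 0.4643; cost = 14.57%.
Preferred: weight = 52.7/1912.7 = 0.0276; cost = 5.2592%.
Bank debt: weight = 972/1912.7 = 0.5082; after-tax cost = 3% × (1 − 18%) = 2.4600%.
WACC = 0.4643 × 14.5700% + 0.0276 × 5.2592% + 0.5082 × 2.4600% = 8.1594%.

8.16%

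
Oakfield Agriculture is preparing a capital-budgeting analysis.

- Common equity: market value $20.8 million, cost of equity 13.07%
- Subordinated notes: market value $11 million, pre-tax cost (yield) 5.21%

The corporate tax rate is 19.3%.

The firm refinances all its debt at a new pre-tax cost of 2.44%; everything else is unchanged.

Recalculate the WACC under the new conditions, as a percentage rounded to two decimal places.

After the change:
Total capital V = 20.8 + 11 = 31.8.
Equity: weight = 20.8/31.8 = 0.6541; cost = 13.07%.
Subordinated notes: weight = 11/31.8 = 0.3459; after-tax cost = 2.44% × (1 − 19.3%) = 1.9691%.
WACC = 0.6541 × 13.0700% + 0.3459 × 1.9691% = 9.2301%.

9.23%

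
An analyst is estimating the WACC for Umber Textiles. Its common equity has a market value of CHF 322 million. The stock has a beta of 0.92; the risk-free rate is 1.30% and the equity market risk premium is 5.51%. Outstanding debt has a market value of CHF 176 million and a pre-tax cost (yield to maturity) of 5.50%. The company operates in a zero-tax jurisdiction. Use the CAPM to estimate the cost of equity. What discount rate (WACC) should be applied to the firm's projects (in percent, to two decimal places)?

6.06%

Cost of equity via CAPM: Re = 1.3% + 0.92 × 5.51% = 6.3692%.
Total capital V = 322 + 176 = 498.
Equity: weight = 322/498 = 0.6466; cost = 6.3692%.
Debt: weight = 176/498 = 0.3534; after-tax cost = 5.5% × (1 − 0%) = 5.5000%.
WACC = 0.6466 × 6.3692% + 0.3534 × 5.5000% = 6.0620%.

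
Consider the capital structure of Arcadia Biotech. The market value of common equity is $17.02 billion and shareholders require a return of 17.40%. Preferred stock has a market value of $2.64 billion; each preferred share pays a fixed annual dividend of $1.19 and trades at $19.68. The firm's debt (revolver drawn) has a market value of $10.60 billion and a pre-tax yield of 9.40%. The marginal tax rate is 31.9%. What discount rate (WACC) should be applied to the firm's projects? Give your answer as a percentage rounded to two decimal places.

12.56%

Cost of preferred: Rp = 1.19 / 19.68 = 6.0467%.
Total capital V = 17.02 + 2.64 + 10.6 = 30.26.
Equity: weight = 17.02/30.26 = 0.5625; cost = 17.4%.
Preferred: weight = 2.64/30.26 = 0.0872; cost = 6.0467%.
Revolver drawn: weight = 10.6/30.26 = 0.3503; after-tax cost = 9.4% × (1 − 31.9%) = 6.4014%.
WACC = 0.5625 × 17.4000% + 0.0872 × 6.0467% + 0.3503 × 6.4014% = 12.5567%.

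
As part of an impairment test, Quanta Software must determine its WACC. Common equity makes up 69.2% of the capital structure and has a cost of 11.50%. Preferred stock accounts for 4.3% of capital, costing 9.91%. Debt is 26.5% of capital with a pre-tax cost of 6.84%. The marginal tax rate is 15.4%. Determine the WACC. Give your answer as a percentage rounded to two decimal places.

After-tax cost of debt = 6.84% × (1 − 15.4%) = 5.7866%.
WACC = 0.692 × 11.5000% + 0.043 × 9.9100% + 0.265 × 5.7866% = 9.9176%.

9.92%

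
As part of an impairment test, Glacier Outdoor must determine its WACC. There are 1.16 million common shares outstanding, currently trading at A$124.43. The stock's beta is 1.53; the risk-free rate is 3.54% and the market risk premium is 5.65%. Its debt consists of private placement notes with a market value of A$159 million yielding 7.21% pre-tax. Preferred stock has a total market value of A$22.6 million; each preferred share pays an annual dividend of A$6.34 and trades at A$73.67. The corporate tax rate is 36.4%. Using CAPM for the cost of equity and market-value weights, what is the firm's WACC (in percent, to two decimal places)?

8.23%

Cost of equity via CAPM: Re = 3.54% + 1.53 × 5.65% = 12.1845%.
Cost of preferred: Rp = 6.34 / 73.67 = 8.6059%.
Market value of equity E = 124.43 × 1.16m = 144.3388m.
Total capital V = 144.3388 + 22.6 + 159 = 325.9388.
Equity: weight = 144.3388/325.9388 = 0.4428; cost = 12.1845%.
Preferred: weight = 22.6/325.9388 = 0.0693; cost = 8.6059%.
Private placement notes: weight = 159/325.9388 = 0.4878; after-tax cost = 7.21% × (1 − 36.4%) = 4.5856%.
WACC = 0.4428 × 12.1845% + 0.0693 × 8.6059% + 0.4878 × 4.5856% = 8.2294%.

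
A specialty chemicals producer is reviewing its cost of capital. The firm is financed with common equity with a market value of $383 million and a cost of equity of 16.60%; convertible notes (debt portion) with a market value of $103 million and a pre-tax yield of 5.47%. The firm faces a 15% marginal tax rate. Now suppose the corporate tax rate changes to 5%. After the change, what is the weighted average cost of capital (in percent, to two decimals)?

After the change:
Total capital V = 383 + 103 = 486.
Equity: weight = 383/486 = 0.7881; cost = 16.6%.
Convertible notes (debt portion): weight = 103/486 = 0.2119; after-tax cost = 5.47% × (1 − 5%) = 5.1965%.
WACC = 0.7881 × 16.6000% + 0.2119 × 5.1965% = 14.1832%.

14.18%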